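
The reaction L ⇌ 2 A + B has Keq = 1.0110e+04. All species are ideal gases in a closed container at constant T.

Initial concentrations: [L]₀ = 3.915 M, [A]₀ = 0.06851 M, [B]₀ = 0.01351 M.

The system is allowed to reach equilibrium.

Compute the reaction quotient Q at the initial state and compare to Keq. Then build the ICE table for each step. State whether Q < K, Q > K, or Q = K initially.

Q₀ = 1.6197e-05; Q < K (proceeds forward)

Q₀ = 1.6197e-05 vs Keq = 1.0110e+04 ⇒ Q<K, forward
Step 1:
                   L          A          B
  init         3.915    0.06851    0.01351
  Δ           -3.891      7.782      3.891
  eq         0.02381      7.851      3.905
  solve Keq expr → x = 3.891; check Q = 1.0110e+04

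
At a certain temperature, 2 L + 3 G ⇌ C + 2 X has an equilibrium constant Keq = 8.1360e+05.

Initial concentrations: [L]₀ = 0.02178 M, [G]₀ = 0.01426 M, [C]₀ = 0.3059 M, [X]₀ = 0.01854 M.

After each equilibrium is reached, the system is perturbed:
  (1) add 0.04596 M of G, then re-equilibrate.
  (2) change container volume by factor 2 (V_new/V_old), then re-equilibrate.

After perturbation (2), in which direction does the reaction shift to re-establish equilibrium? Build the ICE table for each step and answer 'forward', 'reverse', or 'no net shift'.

Direction: reverse

Q₀ = 7.6441e+04 vs Keq = 8.1360e+05 ⇒ Q<K, forward
Step 1:
                  L         G         C         X
  Initial   0.02178   0.01426    0.3059   0.01854
  Change  -0.003897 -0.005846  0.001949  0.003897
  Equil     0.01788  0.008414    0.3078   0.02244
  solve Keq expr → x = 0.001949; check Q = 8.1360e+05
Then add 0.04596 M of G.
Step 2:
                  L         G         C         X
  Initial   0.01788   0.05437    0.3078   0.02244
  Change   -0.01412  -0.02118  0.007061   0.01412
  Equil    0.003761   0.03319    0.3149   0.03656
  solve Keq expr → x = 0.007061; check Q = 8.1360e+05
Then change container volume by factor 2 (V_new/V_old).
Step 3:
                  L         G         C         X
  Initial  0.001881    0.0166    0.1575   0.01828
  Change   0.001152  0.001727 -5.7582e-04 -0.001152
  Equil    0.003032   0.01832    0.1569   0.01713
  solve Keq expr → x = -5.7582e-04; check Q = 8.1360e+05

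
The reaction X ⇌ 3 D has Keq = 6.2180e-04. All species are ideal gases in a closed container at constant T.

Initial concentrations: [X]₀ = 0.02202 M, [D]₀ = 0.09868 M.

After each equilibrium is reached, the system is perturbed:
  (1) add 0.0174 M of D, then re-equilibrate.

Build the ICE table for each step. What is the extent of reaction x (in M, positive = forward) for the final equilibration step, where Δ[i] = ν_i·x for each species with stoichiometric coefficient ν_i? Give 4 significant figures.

x = -0.005409 M

Q₀ = 0.04364 vs Keq = 6.2180e-04 ⇒ Q>K, reverse
Step 1:
                    X           D
  init        0.02202     0.09868
  Δ           0.02279    -0.06836
  eq          0.04481     0.03032
  solve Keq expr → x = -0.02279; check Q = 6.2180e-04
Then add 0.0174 M of D.
Step 2:
                    X           D
  init        0.04481     0.04772
  Δ          0.005409    -0.01623
  eq          0.05022     0.03149
  solve Keq expr → x = -0.005409; check Q = 6.2180e-04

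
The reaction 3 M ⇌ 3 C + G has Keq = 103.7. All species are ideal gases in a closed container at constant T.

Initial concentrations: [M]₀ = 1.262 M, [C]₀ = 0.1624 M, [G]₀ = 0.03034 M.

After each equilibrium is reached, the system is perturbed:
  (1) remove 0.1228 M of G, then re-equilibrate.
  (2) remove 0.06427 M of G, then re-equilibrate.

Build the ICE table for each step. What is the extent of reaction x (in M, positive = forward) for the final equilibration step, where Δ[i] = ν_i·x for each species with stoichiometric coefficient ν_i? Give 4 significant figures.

x = 0.004099 M

Q₀ = 6.4654e-05 vs Keq = 103.7 ⇒ Q<K, forward
Step 1:
                  M         C         G
  Initial     1.262    0.1624   0.03034
  Change     -1.071     1.071    0.3569
  Equil      0.1913     1.233    0.3872
  solve Keq expr → x = 0.3569; check Q = 103.7
Then remove 0.1228 M of G.
Step 2:
                  M         C         G
  Initial    0.1913     1.233    0.2644
  Change   -0.01891   0.01891  0.006303
  Equil      0.1724     1.252    0.2707
  solve Keq expr → x = 0.006303; check Q = 103.7
Then remove 0.06427 M of G.
Step 3:
                  M         C         G
  Initial    0.1724     1.252    0.2065
  Change    -0.0123    0.0123  0.004099
  Equil      0.1601     1.264    0.2106
  solve Keq expr → x = 0.004099; check Q = 103.7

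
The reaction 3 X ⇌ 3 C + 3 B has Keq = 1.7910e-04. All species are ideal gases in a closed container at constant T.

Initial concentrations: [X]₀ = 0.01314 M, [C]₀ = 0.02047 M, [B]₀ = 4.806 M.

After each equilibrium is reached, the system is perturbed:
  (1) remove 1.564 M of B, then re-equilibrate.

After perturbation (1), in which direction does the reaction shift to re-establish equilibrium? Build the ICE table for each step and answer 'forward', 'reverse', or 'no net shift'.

Direction: forward

Q₀ = 419.7 vs Keq = 1.7910e-04 ⇒ Q>K, reverse
Step 1:
                   X          C          B
  Initial    0.01314    0.02047      4.806
  Change     0.02008   -0.02008   -0.02008
  Equil      0.03322 3.9125e-04      4.786
  solve Keq expr → x = -0.006693; check Q = 1.7910e-04
Then remove 1.564 M of B.
Step 2:
                   X          C          B
  Initial    0.03322 3.9125e-04      3.222
  Change  -1.8662e-04 1.8662e-04 1.8662e-04
  Equil      0.03303 5.7787e-04      3.222
  solve Keq expr → x = 6.2207e-05; check Q = 1.7910e-04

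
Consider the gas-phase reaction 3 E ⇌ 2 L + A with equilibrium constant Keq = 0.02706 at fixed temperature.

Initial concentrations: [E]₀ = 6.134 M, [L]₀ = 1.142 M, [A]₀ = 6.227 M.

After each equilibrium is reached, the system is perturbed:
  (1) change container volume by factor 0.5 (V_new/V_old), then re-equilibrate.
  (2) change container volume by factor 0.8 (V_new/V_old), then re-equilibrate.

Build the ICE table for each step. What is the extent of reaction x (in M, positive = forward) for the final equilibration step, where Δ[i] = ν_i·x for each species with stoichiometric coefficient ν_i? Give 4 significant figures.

Q₀ = 0.03519 vs Keq = 0.02706 ⇒ Q>K, reverse
Step 1:
                    E           L           A
  Initial       6.134       1.142       6.227
  Change       0.1493    -0.09956    -0.04978
  Equil         6.283       1.042       6.177
  solve Keq expr → x = -0.04978; check Q = 0.02706
Then change container volume by factor 0.5 (V_new/V_old).
Step 2:
                    E           L           A
  Initial       12.57       2.085       12.35
  Change            0           0           0
  Equil         12.57       2.085       12.35
  solve Keq expr → x = 0; check Q = 0.02706
Then change container volume by factor 0.8 (V_new/V_old).
Step 3:
                    E           L           A
  Initial       15.71       2.606       15.44
  Change            0           0           0
  Equil         15.71       2.606       15.44
  solve Keq expr → x = 0; check Q = 0.02706

x = 0 M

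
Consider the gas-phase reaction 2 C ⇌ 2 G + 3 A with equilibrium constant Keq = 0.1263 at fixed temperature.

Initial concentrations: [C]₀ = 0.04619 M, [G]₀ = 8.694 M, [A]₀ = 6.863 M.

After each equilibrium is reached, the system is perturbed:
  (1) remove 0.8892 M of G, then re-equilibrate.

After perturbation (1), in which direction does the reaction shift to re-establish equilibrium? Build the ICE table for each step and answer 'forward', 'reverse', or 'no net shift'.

Q₀ = 1.1452e+07 vs Keq = 0.1263 ⇒ Q>K, reverse
Step 1:
                  C         G         A
  init      0.04619     8.694     6.863
  Δ           4.248    -4.248    -6.373
  eq          4.295     4.446    0.4903
  solve Keq expr → x = -2.124; check Q = 0.1263
Then remove 0.8892 M of G.
Step 2:
                  C         G         A
  init        4.295     3.556    0.4903
  Δ        -0.04645   0.04645   0.06968
  eq          4.248     3.603      0.56
  solve Keq expr → x = 0.02323; check Q = 0.1263

Direction: forward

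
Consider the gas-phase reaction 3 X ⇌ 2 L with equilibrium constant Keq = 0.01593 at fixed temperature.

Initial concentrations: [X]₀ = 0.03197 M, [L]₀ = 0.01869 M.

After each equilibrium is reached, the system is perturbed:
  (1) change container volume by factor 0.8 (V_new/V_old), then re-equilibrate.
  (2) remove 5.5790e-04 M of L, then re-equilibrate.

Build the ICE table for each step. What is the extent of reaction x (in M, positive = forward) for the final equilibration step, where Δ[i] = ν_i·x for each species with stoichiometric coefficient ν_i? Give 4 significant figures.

x = 2.5933e-04 M

Q₀ = 10.69 vs Keq = 0.01593 ⇒ Q>K, reverse
Step 1:
                    X           L
  Initial     0.03197     0.01869
  Change      0.02543    -0.01695
  Equil        0.0574    0.001736
  solve Keq expr → x = -0.008477; check Q = 0.01593
Then change container volume by factor 0.8 (V_new/V_old).
Step 2:
                    X           L
  Initial     0.07175     0.00217
  Change  -3.5702e-04  2.3802e-04
  Equil       0.07139    0.002408
  solve Keq expr → x = 1.1901e-04; check Q = 0.01593
Then remove 5.5790e-04 M of L.
Step 3:
                    X           L
  Initial     0.07139     0.00185
  Change  -7.7798e-04  5.1865e-04
  Equil       0.07062    0.002368
  solve Keq expr → x = 2.5933e-04; check Q = 0.01593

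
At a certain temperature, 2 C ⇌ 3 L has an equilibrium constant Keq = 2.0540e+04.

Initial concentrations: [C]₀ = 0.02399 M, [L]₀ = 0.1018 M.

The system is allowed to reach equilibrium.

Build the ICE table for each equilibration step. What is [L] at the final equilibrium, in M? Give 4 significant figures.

Q₀ = 1.833 vs Keq = 2.0540e+04 ⇒ Q<K, forward
Step 1:
                    C           L
  init        0.02399      0.1018
  Δ          -0.02364     0.03545
  eq       3.5480e-04      0.1373
  solve Keq expr → x = 0.01182; check Q = 2.0540e+04

[L]_eq = 0.1373 M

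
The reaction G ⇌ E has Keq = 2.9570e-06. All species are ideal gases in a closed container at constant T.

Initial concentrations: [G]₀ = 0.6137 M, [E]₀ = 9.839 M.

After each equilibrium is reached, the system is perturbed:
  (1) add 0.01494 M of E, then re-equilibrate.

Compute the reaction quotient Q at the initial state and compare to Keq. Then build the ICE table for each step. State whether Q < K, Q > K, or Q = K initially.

Q₀ = 16.03; Q > K (proceeds reverse)

Q₀ = 16.03 vs Keq = 2.9570e-06 ⇒ Q>K, reverse
Step 1:
                  G         E
  I          0.6137     9.839
  C           9.839    -9.839
  E           10.45 3.0909e-05
  solve Keq expr → x = -9.839; check Q = 2.9570e-06
Then add 0.01494 M of E.
Step 2:
                  G         E
  I           10.45   0.01497
  C         0.01494  -0.01494
  E           10.47 3.0953e-05
  solve Keq expr → x = -0.01494; check Q = 2.9570e-06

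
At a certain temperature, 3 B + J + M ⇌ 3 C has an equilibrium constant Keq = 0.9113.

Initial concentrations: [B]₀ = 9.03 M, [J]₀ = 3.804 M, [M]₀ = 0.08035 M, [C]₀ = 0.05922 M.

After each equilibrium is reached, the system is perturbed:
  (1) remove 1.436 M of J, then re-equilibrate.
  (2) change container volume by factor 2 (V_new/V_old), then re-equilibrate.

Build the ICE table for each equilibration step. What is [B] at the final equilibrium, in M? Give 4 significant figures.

Q₀ = 9.2282e-07 vs Keq = 0.9113 ⇒ Q<K, forward
Step 1:
                  B         J         M         C
  init         9.03     3.804   0.08035   0.05922
  Δ          -0.241  -0.08034  -0.08034     0.241
  eq          8.789     3.724 1.1747e-05    0.3002
  solve Keq expr → x = 0.08034; check Q = 0.9113
Then remove 1.436 M of J.
Step 2:
                  B         J         M         C
  init        8.789     2.288 1.1747e-05    0.3002
  Δ       2.2108e-05 7.3695e-06 7.3695e-06 -2.2108e-05
  eq          8.789     2.288 1.9117e-05    0.3002
  solve Keq expr → x = -7.3695e-06; check Q = 0.9113
Then change container volume by factor 2 (V_new/V_old).
Step 3:
                  B         J         M         C
  init        4.395     1.144 9.5583e-06    0.1501
  Δ       8.5819e-05 2.8606e-05 2.8606e-05 -8.5819e-05
  eq          4.395     1.144 3.8165e-05      0.15
  solve Keq expr → x = -2.8606e-05; check Q = 0.9113

[B]_eq = 4.395 M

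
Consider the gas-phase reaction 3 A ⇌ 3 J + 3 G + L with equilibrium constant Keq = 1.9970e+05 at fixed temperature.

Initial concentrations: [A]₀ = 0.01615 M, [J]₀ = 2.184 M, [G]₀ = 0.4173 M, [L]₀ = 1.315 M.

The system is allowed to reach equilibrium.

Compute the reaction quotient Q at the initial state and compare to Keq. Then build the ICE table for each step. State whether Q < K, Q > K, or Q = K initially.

Q₀ = 2.3633e+05 vs Keq = 1.9970e+05 ⇒ Q>K, reverse
Step 1:
                  A         J         G         L
  I         0.01615     2.184    0.4173     1.315
  C       8.8790e-04 -8.8790e-04 -8.8790e-04 -2.9597e-04
  E         0.01704     2.183    0.4164     1.315
  solve Keq expr → x = -2.9597e-04; check Q = 1.9970e+05

Q₀ = 2.3633e+05; Q > K (proceeds reverse)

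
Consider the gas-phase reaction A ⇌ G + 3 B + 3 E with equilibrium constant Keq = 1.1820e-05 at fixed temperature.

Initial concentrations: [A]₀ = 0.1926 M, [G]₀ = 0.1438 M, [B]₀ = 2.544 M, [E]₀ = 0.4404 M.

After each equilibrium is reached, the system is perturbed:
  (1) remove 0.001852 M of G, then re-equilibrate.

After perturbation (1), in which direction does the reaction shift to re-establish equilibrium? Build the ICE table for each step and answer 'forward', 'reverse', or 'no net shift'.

Q₀ = 1.05 vs Keq = 1.1820e-05 ⇒ Q>K, reverse
Step 1:
                   A          G          B          E
  init        0.1926     0.1438      2.544     0.4404
  Δ            0.135     -0.135    -0.4049    -0.4049
  eq          0.3276   0.008836      2.139    0.03551
  solve Keq expr → x = -0.135; check Q = 1.1820e-05
Then remove 0.001852 M of G.
Step 2:
                   A          G          B          E
  init        0.3276   0.006984      2.139    0.03551
  Δ       -6.0023e-04 6.0023e-04   0.001801   0.001801
  eq           0.327   0.007584      2.141    0.03731
  solve Keq expr → x = 6.0023e-04; check Q = 1.1820e-05

Direction: forward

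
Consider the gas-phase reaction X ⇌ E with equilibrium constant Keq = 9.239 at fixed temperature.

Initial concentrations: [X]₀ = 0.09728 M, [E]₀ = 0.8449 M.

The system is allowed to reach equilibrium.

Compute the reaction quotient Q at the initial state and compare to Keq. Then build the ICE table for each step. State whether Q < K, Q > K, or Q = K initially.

Q₀ = 8.685 vs Keq = 9.239 ⇒ Q<K, forward
Step 1:
                  X         E
  I         0.09728    0.8449
  C       -0.005261  0.005261
  E         0.09202    0.8502
  solve Keq expr → x = 0.005261; check Q = 9.239

Q₀ = 8.685; Q < K (proceeds forward)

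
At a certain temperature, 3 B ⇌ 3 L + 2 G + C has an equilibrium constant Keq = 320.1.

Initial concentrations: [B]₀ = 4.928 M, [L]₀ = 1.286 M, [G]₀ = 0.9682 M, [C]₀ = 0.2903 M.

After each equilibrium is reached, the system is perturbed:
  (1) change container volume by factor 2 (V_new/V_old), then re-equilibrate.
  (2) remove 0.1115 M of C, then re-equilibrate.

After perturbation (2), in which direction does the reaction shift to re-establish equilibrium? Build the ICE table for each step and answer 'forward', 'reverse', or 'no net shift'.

Direction: forward

Q₀ = 0.004836 vs Keq = 320.1 ⇒ Q<K, forward
Step 1:
                  B         L         G         C
  init        4.928     1.286    0.9682    0.2903
  Δ          -3.308     3.308     2.205     1.103
  eq           1.62     4.594     3.174     1.393
  solve Keq expr → x = 1.103; check Q = 320.1
Then change container volume by factor 2 (V_new/V_old).
Step 2:
                  B         L         G         C
  init       0.8099     2.297     1.587    0.6965
  Δ         -0.2941    0.2941     0.196   0.09802
  eq         0.5158     2.591     1.783    0.7945
  solve Keq expr → x = 0.09802; check Q = 320.1
Then remove 0.1115 M of C.
Step 3:
                  B         L         G         C
  init       0.5158     2.591     1.783     0.683
  Δ        -0.01821   0.01821   0.01214  0.006069
  eq         0.4976     2.609     1.795    0.6891
  solve Keq expr → x = 0.006069; check Q = 320.1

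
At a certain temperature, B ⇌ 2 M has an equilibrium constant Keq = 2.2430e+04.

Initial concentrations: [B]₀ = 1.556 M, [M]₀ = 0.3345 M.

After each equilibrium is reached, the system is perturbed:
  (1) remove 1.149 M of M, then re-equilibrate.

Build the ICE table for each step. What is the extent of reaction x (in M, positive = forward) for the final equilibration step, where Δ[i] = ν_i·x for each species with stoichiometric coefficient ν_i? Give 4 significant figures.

Q₀ = 0.07191 vs Keq = 2.2430e+04 ⇒ Q<K, forward
Step 1:
                    B           M
  Initial       1.556      0.3345
  Change       -1.555       3.111
  Equil    5.2925e-04       3.445
  solve Keq expr → x = 1.555; check Q = 2.2430e+04
Then remove 1.149 M of M.
Step 2:
                    B           M
  Initial  5.2925e-04       2.296
  Change  -2.9401e-04  5.8803e-04
  Equil    2.3524e-04       2.297
  solve Keq expr → x = 2.9401e-04; check Q = 2.2430e+04

x = 2.9401e-04 M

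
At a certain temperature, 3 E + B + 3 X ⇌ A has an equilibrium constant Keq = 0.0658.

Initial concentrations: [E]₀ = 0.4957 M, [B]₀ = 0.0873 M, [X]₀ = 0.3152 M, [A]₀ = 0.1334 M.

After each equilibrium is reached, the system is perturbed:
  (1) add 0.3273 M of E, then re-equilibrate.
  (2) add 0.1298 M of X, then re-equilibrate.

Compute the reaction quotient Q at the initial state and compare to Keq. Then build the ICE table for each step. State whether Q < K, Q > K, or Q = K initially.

Q₀ = 400.6; Q > K (proceeds reverse)

Q₀ = 400.6 vs Keq = 0.0658 ⇒ Q>K, reverse
Step 1:
                  E         B         X         A
  init       0.4957    0.0873    0.3152    0.1334
  Δ          0.3898    0.1299    0.3898   -0.1299
  eq         0.8855    0.2172     0.705  0.003477
  solve Keq expr → x = -0.1299; check Q = 0.0658
Then add 0.3273 M of E.
Step 2:
                  E         B         X         A
  init        1.213    0.2172     0.705  0.003477
  Δ        -0.01351 -0.004504  -0.01351  0.004504
  eq          1.199    0.2127    0.6915  0.007981
  solve Keq expr → x = 0.004504; check Q = 0.0658
Then add 0.1298 M of X.
Step 3:
                  E         B         X         A
  init        1.199    0.2127    0.8213  0.007981
  Δ        -0.01247 -0.004155  -0.01247  0.004155
  eq          1.187    0.2086    0.8088   0.01214
  solve Keq expr → x = 0.004155; check Q = 0.0658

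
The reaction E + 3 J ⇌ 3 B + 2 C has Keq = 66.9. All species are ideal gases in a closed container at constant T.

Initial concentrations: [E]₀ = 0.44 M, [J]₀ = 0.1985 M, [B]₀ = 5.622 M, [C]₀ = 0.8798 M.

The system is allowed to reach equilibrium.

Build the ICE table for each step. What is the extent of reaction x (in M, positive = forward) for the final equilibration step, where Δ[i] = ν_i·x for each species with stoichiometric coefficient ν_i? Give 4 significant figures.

Q₀ = 3.9967e+04 vs Keq = 66.9 ⇒ Q>K, reverse
Step 1:
                  E         J         B         C
  init         0.44    0.1985     5.622    0.8798
  Δ          0.2127    0.6381   -0.6381   -0.4254
  eq         0.6527    0.8366     4.984    0.4544
  solve Keq expr → x = -0.2127; check Q = 66.9

x = -0.2127 M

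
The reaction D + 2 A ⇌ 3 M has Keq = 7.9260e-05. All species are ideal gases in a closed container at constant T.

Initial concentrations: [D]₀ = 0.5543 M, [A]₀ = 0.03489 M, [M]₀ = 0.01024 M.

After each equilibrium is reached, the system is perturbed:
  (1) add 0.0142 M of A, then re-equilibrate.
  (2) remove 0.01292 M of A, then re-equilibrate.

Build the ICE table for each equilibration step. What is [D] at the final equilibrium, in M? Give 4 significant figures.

[D]_eq = 0.5563 M

Q₀ = 0.001591 vs Keq = 7.9260e-05 ⇒ Q>K, reverse
Step 1:
                    D           A           M
  Initial      0.5543     0.03489     0.01024
  Change     0.002059    0.004118   -0.006176
  Equil        0.5564     0.03901    0.004064
  solve Keq expr → x = -0.002059; check Q = 7.9260e-05
Then add 0.0142 M of A.
Step 2:
                    D           A           M
  Initial      0.5564     0.05321    0.004064
  Change  -2.9866e-04 -5.9733e-04  8.9599e-04
  Equil        0.5561     0.05261     0.00496
  solve Keq expr → x = 2.9866e-04; check Q = 7.9260e-05
Then remove 0.01292 M of A.
Step 3:
                    D           A           M
  Initial      0.5561     0.03969     0.00496
  Change   2.7051e-04  5.4101e-04 -8.1152e-04
  Equil        0.5563     0.04023    0.004148
  solve Keq expr → x = -2.7051e-04; check Q = 7.9260e-05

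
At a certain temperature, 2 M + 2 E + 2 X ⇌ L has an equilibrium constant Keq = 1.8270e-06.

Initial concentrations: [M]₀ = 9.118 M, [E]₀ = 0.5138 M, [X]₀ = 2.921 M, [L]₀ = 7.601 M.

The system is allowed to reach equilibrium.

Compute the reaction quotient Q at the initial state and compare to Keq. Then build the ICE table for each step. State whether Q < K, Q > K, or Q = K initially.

Q₀ = 0.04059; Q > K (proceeds reverse)

Q₀ = 0.04059 vs Keq = 1.8270e-06 ⇒ Q>K, reverse
Step 1:
                  M         E         X         L
  init        9.118    0.5138     2.921     7.601
  Δ           7.631     7.631     7.631    -3.815
  eq          16.75     8.145     10.55     3.786
  solve Keq expr → x = -3.815; check Q = 1.8270e-06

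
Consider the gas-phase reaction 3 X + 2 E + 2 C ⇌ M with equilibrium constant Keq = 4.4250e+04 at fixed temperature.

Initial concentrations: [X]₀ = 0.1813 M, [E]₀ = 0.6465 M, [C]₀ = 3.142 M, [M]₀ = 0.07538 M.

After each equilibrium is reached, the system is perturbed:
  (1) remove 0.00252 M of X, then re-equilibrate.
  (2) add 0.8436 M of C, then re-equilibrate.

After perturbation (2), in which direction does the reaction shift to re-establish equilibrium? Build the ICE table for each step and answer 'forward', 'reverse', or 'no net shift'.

Direction: forward

Q₀ = 3.066 vs Keq = 4.4250e+04 ⇒ Q<K, forward
Step 1:
                    X           E           C           M
  init         0.1813      0.6465       3.142     0.07538
  Δ           -0.1708     -0.1139     -0.1139     0.05694
  eq          0.01048      0.5326       3.028      0.1323
  solve Keq expr → x = 0.05694; check Q = 4.4250e+04
Then remove 0.00252 M of X.
Step 2:
                    X           E           C           M
  init       0.007956      0.5326       3.028      0.1323
  Δ          0.002473    0.001649    0.001649 -8.2430e-04
  eq          0.01043      0.5343        3.03      0.1315
  solve Keq expr → x = -8.2430e-04; check Q = 4.4250e+04
Then add 0.8436 M of C.
Step 3:
                    X           E           C           M
  init        0.01043      0.5343       3.873      0.1315
  Δ         -0.001551   -0.001034   -0.001034  5.1688e-04
  eq         0.008878      0.5332       3.872       0.132
  solve Keq expr → x = 5.1688e-04; check Q = 4.4250e+04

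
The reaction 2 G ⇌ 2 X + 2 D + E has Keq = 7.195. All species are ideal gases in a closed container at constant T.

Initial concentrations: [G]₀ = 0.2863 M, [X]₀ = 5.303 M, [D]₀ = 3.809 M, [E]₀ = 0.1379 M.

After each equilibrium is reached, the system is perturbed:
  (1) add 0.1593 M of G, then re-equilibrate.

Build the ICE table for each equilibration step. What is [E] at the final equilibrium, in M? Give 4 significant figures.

Q₀ = 686.4 vs Keq = 7.195 ⇒ Q>K, reverse
Step 1:
                    G           X           D           E
  Initial      0.2863       5.303       3.809      0.1379
  Change       0.2623     -0.2623     -0.2623     -0.1311
  Equil        0.5486       5.041       3.547    0.006774
  solve Keq expr → x = -0.1311; check Q = 7.195
Then add 0.1593 M of G.
Step 2:
                    G           X           D           E
  Initial      0.7079       5.041       3.547    0.006774
  Change    -0.008309    0.008309    0.008309    0.004155
  Equil        0.6995       5.049       3.555     0.01093
  solve Keq expr → x = 0.004155; check Q = 7.195

[E]_eq = 0.01093 M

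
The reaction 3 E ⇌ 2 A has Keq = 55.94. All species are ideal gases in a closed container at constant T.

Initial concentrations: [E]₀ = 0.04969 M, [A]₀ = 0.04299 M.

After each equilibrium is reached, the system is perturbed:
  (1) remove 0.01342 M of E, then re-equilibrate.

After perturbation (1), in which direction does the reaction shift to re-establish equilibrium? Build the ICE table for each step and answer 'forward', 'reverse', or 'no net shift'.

Direction: reverse

Q₀ = 15.06 vs Keq = 55.94 ⇒ Q<K, forward
Step 1:
                    E           A
  Initial     0.04969     0.04299
  Change     -0.01332    0.008882
  Equil       0.03637     0.05187
  solve Keq expr → x = 0.004441; check Q = 55.94
Then remove 0.01342 M of E.
Step 2:
                    E           A
  Initial     0.02295     0.05187
  Change      0.01018   -0.006784
  Equil       0.03312     0.04509
  solve Keq expr → x = -0.003392; check Q = 55.94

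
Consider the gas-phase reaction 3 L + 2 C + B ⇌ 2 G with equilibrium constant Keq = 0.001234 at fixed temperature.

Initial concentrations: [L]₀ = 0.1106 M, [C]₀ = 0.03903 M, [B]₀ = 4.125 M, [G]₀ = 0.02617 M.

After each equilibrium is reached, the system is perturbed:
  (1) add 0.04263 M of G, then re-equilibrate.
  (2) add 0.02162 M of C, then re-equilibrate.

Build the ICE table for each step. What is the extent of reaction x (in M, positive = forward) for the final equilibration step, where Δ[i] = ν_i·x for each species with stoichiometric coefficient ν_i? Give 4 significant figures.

x = 7.4710e-05 M

Q₀ = 80.56 vs Keq = 0.001234 ⇒ Q>K, reverse
Step 1:
                    L           C           B           G
  I            0.1106     0.03903       4.125     0.02617
  C           0.03885      0.0259     0.01295     -0.0259
  E            0.1495     0.06493       4.138  2.6808e-04
  solve Keq expr → x = -0.01295; check Q = 0.001234
Then add 0.04263 M of G.
Step 2:
                    L           C           B           G
  I            0.1495     0.06493       4.138      0.0429
  C           0.06322     0.04215     0.02107    -0.04215
  E            0.2127      0.1071       4.159  7.5234e-04
  solve Keq expr → x = -0.02107; check Q = 0.001234
Then add 0.02162 M of C.
Step 3:
                    L           C           B           G
  I            0.2127      0.1287       4.159  7.5234e-04
  C       -2.2413e-04 -1.4942e-04 -7.4710e-05  1.4942e-04
  E            0.2124      0.1285       4.159  9.0176e-04
  solve Keq expr → x = 7.4710e-05; check Q = 0.001234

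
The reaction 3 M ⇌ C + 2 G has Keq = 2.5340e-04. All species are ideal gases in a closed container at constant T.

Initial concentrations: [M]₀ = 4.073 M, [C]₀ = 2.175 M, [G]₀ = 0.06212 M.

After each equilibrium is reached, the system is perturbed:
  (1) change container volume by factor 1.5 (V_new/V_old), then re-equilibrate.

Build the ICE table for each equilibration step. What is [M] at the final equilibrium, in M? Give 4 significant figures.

[M]_eq = 2.69 M

Q₀ = 1.2422e-04 vs Keq = 2.5340e-04 ⇒ Q<K, forward
Step 1:
                  M         C         G
  Initial     4.073     2.175   0.06212
  Change   -0.03769   0.01256   0.02512
  Equil       4.035     2.188   0.08724
  solve Keq expr → x = 0.01256; check Q = 2.5340e-04
Then change container volume by factor 1.5 (V_new/V_old).
Step 2:
                  M         C         G
  Initial      2.69     1.458   0.05816
  Change          0         0         0
  Equil        2.69     1.458   0.05816
  solve Keq expr → x = 0; check Q = 2.5340e-04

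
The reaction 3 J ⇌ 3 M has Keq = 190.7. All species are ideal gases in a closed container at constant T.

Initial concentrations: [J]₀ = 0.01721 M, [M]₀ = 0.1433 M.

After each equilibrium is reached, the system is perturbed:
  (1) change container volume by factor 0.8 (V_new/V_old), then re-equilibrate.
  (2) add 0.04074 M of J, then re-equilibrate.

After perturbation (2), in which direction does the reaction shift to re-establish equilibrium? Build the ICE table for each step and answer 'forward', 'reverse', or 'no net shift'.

Q₀ = 577.3 vs Keq = 190.7 ⇒ Q>K, reverse
Step 1:
                  J         M
  I         0.01721    0.1433
  C        0.006548 -0.006548
  E         0.02376    0.1368
  solve Keq expr → x = -0.002183; check Q = 190.7
Then change container volume by factor 0.8 (V_new/V_old).
Step 2:
                  J         M
  I          0.0297    0.1709
  C               0         0
  E          0.0297    0.1709
  solve Keq expr → x = 0; check Q = 190.7
Then add 0.04074 M of J.
Step 3:
                  J         M
  I         0.07044    0.1709
  C        -0.03471   0.03471
  E         0.03573    0.2056
  solve Keq expr → x = 0.01157; check Q = 190.7

Direction: forward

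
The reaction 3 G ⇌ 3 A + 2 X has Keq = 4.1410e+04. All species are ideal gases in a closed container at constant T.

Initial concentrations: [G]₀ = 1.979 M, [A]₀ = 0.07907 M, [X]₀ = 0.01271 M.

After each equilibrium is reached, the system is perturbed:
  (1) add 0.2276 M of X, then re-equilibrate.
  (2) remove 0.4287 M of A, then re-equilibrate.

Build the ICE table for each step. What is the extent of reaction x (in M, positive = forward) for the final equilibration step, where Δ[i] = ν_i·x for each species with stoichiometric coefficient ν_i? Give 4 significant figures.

Q₀ = 1.0304e-08 vs Keq = 4.1410e+04 ⇒ Q<K, forward
Step 1:
                   G          A          X
  Initial      1.979    0.07907    0.01271
  Change      -1.911      1.911      1.274
  Equil      0.06805       1.99      1.287
  solve Keq expr → x = 0.637; check Q = 4.1410e+04
Then add 0.2276 M of X.
Step 2:
                   G          A          X
  Initial    0.06805       1.99      1.514
  Change    0.007361  -0.007361  -0.004907
  Equil      0.07541      1.983      1.509
  solve Keq expr → x = -0.002454; check Q = 4.1410e+04
Then remove 0.4287 M of A.
Step 3:
                   G          A          X
  Initial    0.07541      1.554      1.509
  Change    -0.01545    0.01545     0.0103
  Equil      0.05996      1.569       1.52
  solve Keq expr → x = 0.005149; check Q = 4.1410e+04

x = 0.005149 M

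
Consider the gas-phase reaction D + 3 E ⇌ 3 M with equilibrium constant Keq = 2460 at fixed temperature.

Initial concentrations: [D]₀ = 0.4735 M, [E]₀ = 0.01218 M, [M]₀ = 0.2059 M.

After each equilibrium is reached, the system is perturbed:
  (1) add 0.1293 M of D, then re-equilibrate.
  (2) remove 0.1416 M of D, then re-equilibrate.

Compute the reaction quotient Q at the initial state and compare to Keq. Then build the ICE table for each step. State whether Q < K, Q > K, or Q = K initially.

Q₀ = 1.0203e+04; Q > K (proceeds reverse)

Q₀ = 1.0203e+04 vs Keq = 2460 ⇒ Q>K, reverse
Step 1:
                    D           E           M
  I            0.4735     0.01218      0.2059
  C           0.00224    0.006721   -0.006721
  E            0.4757      0.0189      0.1992
  solve Keq expr → x = -0.00224; check Q = 2460
Then add 0.1293 M of D.
Step 2:
                    D           E           M
  I             0.605      0.0189      0.1992
  C       -4.4481e-04   -0.001334    0.001334
  E            0.6046     0.01757      0.2005
  solve Keq expr → x = 4.4481e-04; check Q = 2460
Then remove 0.1416 M of D.
Step 3:
                    D           E           M
  I             0.463     0.01757      0.2005
  C        4.9502e-04    0.001485   -0.001485
  E            0.4635     0.01905       0.199
  solve Keq expr → x = -4.9502e-04; check Q = 2460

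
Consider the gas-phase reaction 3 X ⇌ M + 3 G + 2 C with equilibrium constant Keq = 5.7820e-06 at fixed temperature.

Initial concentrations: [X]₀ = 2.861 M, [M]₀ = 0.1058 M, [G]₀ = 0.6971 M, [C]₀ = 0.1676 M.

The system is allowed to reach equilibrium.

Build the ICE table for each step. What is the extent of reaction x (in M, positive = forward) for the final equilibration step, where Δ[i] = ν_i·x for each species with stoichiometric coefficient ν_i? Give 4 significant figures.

Q₀ = 4.2990e-05 vs Keq = 5.7820e-06 ⇒ Q>K, reverse
Step 1:
                  X         M         G         C
  I           2.861    0.1058    0.6971    0.1676
  C          0.1019  -0.03397   -0.1019  -0.06795
  E           2.963   0.07183    0.5952   0.09965
  solve Keq expr → x = -0.03397; check Q = 5.7820e-06

x = -0.03397 M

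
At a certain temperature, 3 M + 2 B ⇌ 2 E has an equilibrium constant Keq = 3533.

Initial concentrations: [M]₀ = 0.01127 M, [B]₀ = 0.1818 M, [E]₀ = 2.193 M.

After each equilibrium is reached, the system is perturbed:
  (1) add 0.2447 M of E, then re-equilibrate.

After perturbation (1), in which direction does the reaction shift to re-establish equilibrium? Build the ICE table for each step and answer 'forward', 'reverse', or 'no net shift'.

Direction: reverse

Q₀ = 1.0165e+08 vs Keq = 3533 ⇒ Q>K, reverse
Step 1:
                    M           B           E
  init        0.01127      0.1818       2.193
  Δ            0.2134      0.1422     -0.1422
  eq           0.2246       0.324       2.051
  solve Keq expr → x = -0.07112; check Q = 3533
Then add 0.2447 M of E.
Step 2:
                    M           B           E
  init         0.2246       0.324       2.295
  Δ           0.01279    0.008524   -0.008524
  eq           0.2374      0.3326       2.287
  solve Keq expr → x = -0.004262; check Q = 3533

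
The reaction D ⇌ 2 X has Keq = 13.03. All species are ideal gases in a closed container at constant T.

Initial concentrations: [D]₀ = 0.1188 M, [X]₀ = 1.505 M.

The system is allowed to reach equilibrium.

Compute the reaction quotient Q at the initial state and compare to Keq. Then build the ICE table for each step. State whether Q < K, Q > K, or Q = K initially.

Q₀ = 19.07; Q > K (proceeds reverse)

Q₀ = 19.07 vs Keq = 13.03 ⇒ Q>K, reverse
Step 1:
                  D         X
  Initial    0.1188     1.505
  Change    0.03794  -0.07589
  Equil      0.1567     1.429
  solve Keq expr → x = -0.03794; check Q = 13.03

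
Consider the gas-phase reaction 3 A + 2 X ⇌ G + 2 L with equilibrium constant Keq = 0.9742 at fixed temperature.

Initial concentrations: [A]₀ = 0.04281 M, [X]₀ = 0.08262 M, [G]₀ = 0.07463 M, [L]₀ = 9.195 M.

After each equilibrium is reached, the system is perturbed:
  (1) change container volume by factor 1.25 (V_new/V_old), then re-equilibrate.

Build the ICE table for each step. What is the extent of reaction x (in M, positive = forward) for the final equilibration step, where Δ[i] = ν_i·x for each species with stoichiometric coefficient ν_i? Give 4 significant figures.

Q₀ = 1.1782e+07 vs Keq = 0.9742 ⇒ Q>K, reverse
Step 1:
                    A           X           G           L
  Initial     0.04281     0.08262     0.07463       9.195
  Change       0.2239      0.1492    -0.07462     -0.1492
  Equil        0.2667      0.2319  1.2136e-05       9.046
  solve Keq expr → x = -0.07462; check Q = 0.9742
Then change container volume by factor 1.25 (V_new/V_old).
Step 2:
                    A           X           G           L
  Initial      0.2133      0.1855  9.7090e-06       7.237
  Change   1.0482e-05  6.9877e-06 -3.4938e-06 -6.9877e-06
  Equil        0.2133      0.1855  6.2152e-06       7.237
  solve Keq expr → x = -3.4938e-06; check Q = 0.9742

x = -3.4938e-06 M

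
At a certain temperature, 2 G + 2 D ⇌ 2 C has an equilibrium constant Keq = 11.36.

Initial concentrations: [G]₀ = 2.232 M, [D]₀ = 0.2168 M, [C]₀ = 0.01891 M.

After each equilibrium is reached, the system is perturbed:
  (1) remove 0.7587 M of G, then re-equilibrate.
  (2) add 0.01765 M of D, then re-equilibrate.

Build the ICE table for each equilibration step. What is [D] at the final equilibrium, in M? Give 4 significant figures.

[D]_eq = 0.04749 M

Q₀ = 0.001527 vs Keq = 11.36 ⇒ Q<K, forward
Step 1:
                   G          D          C
  init         2.232     0.2168    0.01891
  Δ          -0.1869    -0.1869     0.1869
  eq           2.045    0.02986     0.2058
  solve Keq expr → x = 0.09347; check Q = 11.36
Then remove 0.7587 M of G.
Step 2:
                   G          D          C
  init         1.286    0.02986     0.2058
  Δ          0.01393    0.01393   -0.01393
  eq             1.3    0.04379     0.1919
  solve Keq expr → x = -0.006964; check Q = 11.36
Then add 0.01765 M of D.
Step 3:
                   G          D          C
  init           1.3    0.06144     0.1919
  Δ         -0.01396   -0.01396    0.01396
  eq           1.286    0.04749     0.2059
  solve Keq expr → x = 0.006978; check Q = 11.36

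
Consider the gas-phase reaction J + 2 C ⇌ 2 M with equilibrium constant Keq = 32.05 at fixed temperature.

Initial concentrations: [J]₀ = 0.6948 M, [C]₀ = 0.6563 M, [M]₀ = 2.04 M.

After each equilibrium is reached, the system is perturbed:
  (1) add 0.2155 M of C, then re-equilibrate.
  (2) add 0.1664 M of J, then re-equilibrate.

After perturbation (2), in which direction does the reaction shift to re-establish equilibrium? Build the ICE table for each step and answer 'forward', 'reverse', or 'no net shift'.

Q₀ = 13.91 vs Keq = 32.05 ⇒ Q<K, forward
Step 1:
                   J          C          M
  init        0.6948     0.6563       2.04
  Δ         -0.08024    -0.1605     0.1605
  eq          0.6146     0.4958        2.2
  solve Keq expr → x = 0.08024; check Q = 32.05
Then add 0.2155 M of C.
Step 2:
                   J          C          M
  init        0.6146     0.7113        2.2
  Δ          -0.0737    -0.1474     0.1474
  eq          0.5409     0.5639      2.348
  solve Keq expr → x = 0.0737; check Q = 32.05
Then add 0.1664 M of J.
Step 3:
                   J          C          M
  init        0.7073     0.5639      2.348
  Δ          -0.0254   -0.05081    0.05081
  eq          0.6819     0.5131      2.399
  solve Keq expr → x = 0.0254; check Q = 32.05

Direction: forward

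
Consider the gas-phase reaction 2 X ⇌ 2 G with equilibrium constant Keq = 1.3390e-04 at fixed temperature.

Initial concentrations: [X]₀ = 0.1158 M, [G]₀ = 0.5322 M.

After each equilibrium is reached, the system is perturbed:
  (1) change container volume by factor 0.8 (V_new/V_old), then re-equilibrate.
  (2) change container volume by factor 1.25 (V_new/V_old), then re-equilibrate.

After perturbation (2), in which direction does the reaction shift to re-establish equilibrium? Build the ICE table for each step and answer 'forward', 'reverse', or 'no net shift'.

Q₀ = 21.12 vs Keq = 1.3390e-04 ⇒ Q>K, reverse
Step 1:
                    X           G
  init         0.1158      0.5322
  Δ            0.5248     -0.5248
  eq           0.6406    0.007413
  solve Keq expr → x = -0.2624; check Q = 1.3390e-04
Then change container volume by factor 0.8 (V_new/V_old).
Step 2:
                    X           G
  init         0.8007    0.009266
  Δ                 0           0
  eq           0.8007    0.009266
  solve Keq expr → x = 0; check Q = 1.3390e-04
Then change container volume by factor 1.25 (V_new/V_old).
Step 3:
                    X           G
  init         0.6406    0.007413
  Δ                 0           0
  eq           0.6406    0.007413
  solve Keq expr → x = 0; check Q = 1.3390e-04

Direction: no net shift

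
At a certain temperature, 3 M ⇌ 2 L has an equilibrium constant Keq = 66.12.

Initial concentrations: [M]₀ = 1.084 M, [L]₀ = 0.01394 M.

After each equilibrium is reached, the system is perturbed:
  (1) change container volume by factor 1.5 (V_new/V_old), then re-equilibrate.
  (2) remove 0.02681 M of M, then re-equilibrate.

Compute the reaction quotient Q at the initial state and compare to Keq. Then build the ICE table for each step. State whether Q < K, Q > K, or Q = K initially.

Q₀ = 1.5256e-04; Q < K (proceeds forward)

Q₀ = 1.5256e-04 vs Keq = 66.12 ⇒ Q<K, forward
Step 1:
                  M         L
  I           1.084   0.01394
  C         -0.9047    0.6032
  E          0.1793    0.6171
  solve Keq expr → x = 0.3016; check Q = 66.12
Then change container volume by factor 1.5 (V_new/V_old).
Step 2:
                  M         L
  I          0.1195    0.4114
  C         0.01506  -0.01004
  E          0.1346    0.4014
  solve Keq expr → x = -0.00502; check Q = 66.12
Then remove 0.02681 M of M.
Step 3:
                  M         L
  I          0.1077    0.4014
  C         0.02331  -0.01554
  E          0.1311    0.3858
  solve Keq expr → x = -0.007771; check Q = 66.12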